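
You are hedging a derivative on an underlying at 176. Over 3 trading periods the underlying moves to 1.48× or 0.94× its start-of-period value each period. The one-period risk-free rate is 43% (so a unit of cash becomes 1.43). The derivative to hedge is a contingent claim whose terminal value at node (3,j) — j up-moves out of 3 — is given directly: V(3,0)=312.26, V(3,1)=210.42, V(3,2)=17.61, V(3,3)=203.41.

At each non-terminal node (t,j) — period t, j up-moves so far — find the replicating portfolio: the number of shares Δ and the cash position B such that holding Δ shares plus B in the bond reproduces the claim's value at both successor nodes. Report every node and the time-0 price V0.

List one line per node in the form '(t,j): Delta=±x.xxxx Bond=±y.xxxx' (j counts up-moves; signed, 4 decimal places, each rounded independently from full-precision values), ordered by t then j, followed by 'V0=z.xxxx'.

The replicating-portfolio and risk-neutral prices coincide; use p* = (1.43−0.94)/(1.48−0.94) = 0.9074 for the latter.
Terminal payoffs: V(3,0)=312.2600, V(3,1)=210.4200, V(3,2)=17.6100, V(3,3)=203.4100
(2,0): S=155.5136. Δ = (V_up−V_dn)/(S_up−S_dn) = (210.4200−312.2600)/(230.1601−146.1828) = -1.2127. V = [p*·210.4200 + (1−p*)·312.2600]/1.43 = 153.7410. B = V − Δ·S = 342.3336.
(2,1): S=244.8512. Δ = (V_up−V_dn)/(S_up−S_dn) = (17.6100−210.4200)/(362.3798−230.1601) = -1.4583. V = [p*·17.6100 + (1−p*)·210.4200]/1.43 = 24.7991. B = V − Δ·S = 381.8547.
(2,2): S=385.5104. Δ = (V_up−V_dn)/(S_up−S_dn) = (203.4100−17.6100)/(570.5554−362.3798) = 0.8925. V = [p*·203.4100 + (1−p*)·17.6100]/1.43 = 130.2142. B = V − Δ·S = -213.8599.
(1,0): S=165.4400. Δ = (V_up−V_dn)/(S_up−S_dn) = (24.7991−153.7410)/(244.8512−155.5136) = -1.4433. V = [p*·24.7991 + (1−p*)·153.7410]/1.43 = 25.6911. B = V − Δ·S = 264.4723.
(1,1): S=260.4800. Δ = (V_up−V_dn)/(S_up−S_dn) = (130.2142−24.7991)/(385.5104−244.8512) = 0.7494. V = [p*·130.2142 + (1−p*)·24.7991]/1.43 = 84.2332. B = V − Δ·S = -110.9798.
(0,0): S=176.0000. Δ = (V_up−V_dn)/(S_up−S_dn) = (84.2332−25.6911)/(260.4800−165.4400) = 0.6160. V = [p*·84.2332 + (1−p*)·25.6911]/1.43 = 55.1138. B = V − Δ·S = -53.2977.
Root portfolio cost Δ·176+B reproduces V0=55.1138.

(0,0): Delta=0.6160 Bond=-53.2977
(1,0): Delta=-1.4433 Bond=264.4723
(1,1): Delta=0.7494 Bond=-110.9798
(2,0): Delta=-1.2127 Bond=342.3336
(2,1): Delta=-1.4583 Bond=381.8547
(2,2): Delta=0.8925 Bond=-213.8599
V0=55.1138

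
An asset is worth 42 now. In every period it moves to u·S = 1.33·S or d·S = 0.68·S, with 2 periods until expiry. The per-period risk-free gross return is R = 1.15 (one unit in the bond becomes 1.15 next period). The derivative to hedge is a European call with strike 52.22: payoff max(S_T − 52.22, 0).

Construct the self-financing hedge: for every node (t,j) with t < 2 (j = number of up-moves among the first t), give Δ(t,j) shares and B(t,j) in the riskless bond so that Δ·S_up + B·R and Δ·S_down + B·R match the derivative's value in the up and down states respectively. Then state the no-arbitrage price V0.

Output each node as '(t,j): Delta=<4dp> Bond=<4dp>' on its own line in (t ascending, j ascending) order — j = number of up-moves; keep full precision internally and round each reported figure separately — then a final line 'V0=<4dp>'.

Since d<R<u, set p* = (R−d)/(u−d) = 0.7231; price each node as the discounted p*-expectation of its children.
At expiry t=2: V(2,0)=0.0000, V(2,1)=0.0000, V(2,2)=22.0738
  t=1,j=0: stock 28.5600 → up 37.9848 (V=0.0000), down 19.4208 (V=0.0000). Price 0.0000; hedge Δ=0.0000, bond B=0.0000.
  t=1,j=1: stock 55.8600 → up 74.2938 (V=22.0738), down 37.9848 (V=0.0000). Price 13.8792; hedge Δ=0.6079, bond B=-20.0805.
  t=0,j=0: stock 42.0000 → up 55.8600 (V=13.8792), down 28.5600 (V=0.0000). Price 8.7267; hedge Δ=0.5084, bond B=-12.6259.
Check: Δ(0,0)·S0 + B(0,0) = 8.7267 = V0.

(0,0): Delta=0.5084 Bond=-12.6259
(1,0): Delta=0.0000 Bond=0.0000
(1,1): Delta=0.6079 Bond=-20.0805
V0=8.7267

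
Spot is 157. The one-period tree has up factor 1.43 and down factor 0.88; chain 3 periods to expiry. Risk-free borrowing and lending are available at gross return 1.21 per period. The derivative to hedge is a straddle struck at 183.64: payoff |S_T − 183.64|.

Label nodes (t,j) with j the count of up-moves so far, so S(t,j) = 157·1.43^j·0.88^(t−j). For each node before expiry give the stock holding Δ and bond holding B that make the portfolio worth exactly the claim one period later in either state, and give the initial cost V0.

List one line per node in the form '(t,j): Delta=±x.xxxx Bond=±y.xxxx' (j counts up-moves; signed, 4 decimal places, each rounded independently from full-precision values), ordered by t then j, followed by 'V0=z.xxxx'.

Since d<R<u, set p* = (R−d)/(u−d) = 0.6000; price each node as the discounted p*-expectation of its children.
At expiry t=3: V(3,0)=76.6489, V(3,1)=9.7795, V(3,2)=98.8834, V(3,3)=275.4605
Node (2,0) S=121.5808: V=(p*·9.7795+(1−p*)·76.6489)/1.21=30.1878; Δ=(9.7795−76.6489)/(173.8605−106.9911)=-1.0000; B=V−Δ·S=151.7686
Node (2,1) S=197.5688: V=(p*·98.8834+(1−p*)·9.7795)/1.21=52.2660; Δ=(98.8834−9.7795)/(282.5234−173.8605)=0.8200; B=V−Δ·S=-109.7412
Node (2,2) S=321.0493: V=(p*·275.4605+(1−p*)·98.8834)/1.21=169.2807; Δ=(275.4605−98.8834)/(459.1005−282.5234)=1.0000; B=V−Δ·S=-151.7686
Node (1,0) S=138.1600: V=(p*·52.2660+(1−p*)·30.1878)/1.21=35.8964; Δ=(52.2660−30.1878)/(197.5688−121.5808)=0.2905; B=V−Δ·S=-4.2457
Node (1,1) S=224.5100: V=(p*·169.2807+(1−p*)·52.2660)/1.21=101.2188; Δ=(169.2807−52.2660)/(321.0493−197.5688)=0.9476; B=V−Δ·S=-111.5352
Node (0,0) S=157.0000: V=(p*·101.2188+(1−p*)·35.8964)/1.21=62.0578; Δ=(101.2188−35.8964)/(224.5100−138.1600)=0.7565; B=V−Δ·S=-56.7103
The time-0 hedge costs 62.0578, which is the no-arbitrage price.

(0,0): Delta=0.7565 Bond=-56.7103
(1,0): Delta=0.2905 Bond=-4.2457
(1,1): Delta=0.9476 Bond=-111.5352
(2,0): Delta=-1.0000 Bond=151.7686
(2,1): Delta=0.8200 Bond=-109.7412
(2,2): Delta=1.0000 Bond=-151.7686
V0=62.0578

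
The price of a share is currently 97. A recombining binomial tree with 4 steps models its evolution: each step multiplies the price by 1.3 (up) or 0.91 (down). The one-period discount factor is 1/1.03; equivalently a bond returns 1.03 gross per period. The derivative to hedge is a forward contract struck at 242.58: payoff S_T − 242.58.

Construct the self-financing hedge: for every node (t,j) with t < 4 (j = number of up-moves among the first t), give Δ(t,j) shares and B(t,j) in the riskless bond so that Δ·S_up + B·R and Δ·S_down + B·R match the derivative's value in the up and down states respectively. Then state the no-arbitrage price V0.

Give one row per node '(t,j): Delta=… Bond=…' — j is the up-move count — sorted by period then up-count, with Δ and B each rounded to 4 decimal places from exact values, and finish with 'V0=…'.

Since d<R<u, set p* = (R−d)/(u−d) = 0.3077; price each node as the discounted p*-expectation of its children.
At expiry t=4: V(4,0)=-176.0623, V(4,1)=-147.5547, V(4,2)=-106.8296, V(4,3)=-48.6508, V(4,4)=34.4617
(3,0): S=73.0964. Δ = (V_up−V_dn)/(S_up−S_dn) = (-147.5547−-176.0623)/(95.0253−66.5177) = 1.0000. V = [p*·-147.5547 + (1−p*)·-176.0623]/1.03 = -162.4182. B = V − Δ·S = -235.5146.
(3,1): S=104.4234. Δ = (V_up−V_dn)/(S_up−S_dn) = (-106.8296−-147.5547)/(135.7504−95.0253) = 1.0000. V = [p*·-106.8296 + (1−p*)·-147.5547]/1.03 = -131.0912. B = V − Δ·S = -235.5146.
(3,2): S=149.1763. Δ = (V_up−V_dn)/(S_up−S_dn) = (-48.6508−-106.8296)/(193.9292−135.7504) = 1.0000. V = [p*·-48.6508 + (1−p*)·-106.8296]/1.03 = -86.3383. B = V − Δ·S = -235.5146.
(3,3): S=213.1090. Δ = (V_up−V_dn)/(S_up−S_dn) = (34.4617−-48.6508)/(277.0417−193.9292) = 1.0000. V = [p*·34.4617 + (1−p*)·-48.6508]/1.03 = -22.4056. B = V − Δ·S = -235.5146.
(2,0): S=80.3257. Δ = (V_up−V_dn)/(S_up−S_dn) = (-131.0912−-162.4182)/(104.4234−73.0964) = 1.0000. V = [p*·-131.0912 + (1−p*)·-162.4182]/1.03 = -148.3292. B = V − Δ·S = -228.6549.
(2,1): S=114.7510. Δ = (V_up−V_dn)/(S_up−S_dn) = (-86.3383−-131.0912)/(149.1763−104.4234) = 1.0000. V = [p*·-86.3383 + (1−p*)·-131.0912]/1.03 = -113.9039. B = V − Δ·S = -228.6549.
(2,2): S=163.9300. Δ = (V_up−V_dn)/(S_up−S_dn) = (-22.4056−-86.3383)/(213.1090−149.1763) = 1.0000. V = [p*·-22.4056 + (1−p*)·-86.3383]/1.03 = -64.7249. B = V − Δ·S = -228.6549.
(1,0): S=88.2700. Δ = (V_up−V_dn)/(S_up−S_dn) = (-113.9039−-148.3292)/(114.7510−80.3257) = 1.0000. V = [p*·-113.9039 + (1−p*)·-148.3292]/1.03 = -133.7251. B = V − Δ·S = -221.9951.
(1,1): S=126.1000. Δ = (V_up−V_dn)/(S_up−S_dn) = (-64.7249−-113.9039)/(163.9300−114.7510) = 1.0000. V = [p*·-64.7249 + (1−p*)·-113.9039]/1.03 = -95.8951. B = V − Δ·S = -221.9951.
(0,0): S=97.0000. Δ = (V_up−V_dn)/(S_up−S_dn) = (-95.8951−-133.7251)/(126.1000−88.2700) = 1.0000. V = [p*·-95.8951 + (1−p*)·-133.7251]/1.03 = -118.5292. B = V − Δ·S = -215.5292.
Root portfolio cost Δ·97+B reproduces V0=-118.5292.

(0,0): Delta=1.0000 Bond=-215.5292
(1,0): Delta=1.0000 Bond=-221.9951
(1,1): Delta=1.0000 Bond=-221.9951
(2,0): Delta=1.0000 Bond=-228.6549
(2,1): Delta=1.0000 Bond=-228.6549
(2,2): Delta=1.0000 Bond=-228.6549
(3,0): Delta=1.0000 Bond=-235.5146
(3,1): Delta=1.0000 Bond=-235.5146
(3,2): Delta=1.0000 Bond=-235.5146
(3,3): Delta=1.0000 Bond=-235.5146
V0=-118.5292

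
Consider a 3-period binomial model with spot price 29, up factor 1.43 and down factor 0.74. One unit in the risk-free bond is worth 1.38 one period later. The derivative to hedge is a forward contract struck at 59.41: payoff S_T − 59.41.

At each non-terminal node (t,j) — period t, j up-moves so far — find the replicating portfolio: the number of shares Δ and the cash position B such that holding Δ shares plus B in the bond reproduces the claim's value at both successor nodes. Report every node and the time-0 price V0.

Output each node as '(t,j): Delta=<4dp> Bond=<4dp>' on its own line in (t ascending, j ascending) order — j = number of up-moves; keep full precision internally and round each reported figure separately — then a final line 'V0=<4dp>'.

Under the risk-neutral measure, an up-move has probability p* = (R−d)/(u−d) = 0.9275 and values discount at R = 1.38.
Payoff layer (t=3): V(3,0)=-47.6585, V(3,1)=-36.7010, V(3,2)=-15.5264, V(3,3)=25.3920
(2,0): S=15.8804. Δ = (V_up−V_dn)/(S_up−S_dn) = (-36.7010−-47.6585)/(22.7090−11.7515) = 1.0000. V = [p*·-36.7010 + (1−p*)·-47.6585]/1.38 = -27.1703. B = V − Δ·S = -43.0507.
(2,1): S=30.6878. Δ = (V_up−V_dn)/(S_up−S_dn) = (-15.5264−-36.7010)/(43.8836−22.7090) = 1.0000. V = [p*·-15.5264 + (1−p*)·-36.7010]/1.38 = -12.3629. B = V − Δ·S = -43.0507.
(2,2): S=59.3021. Δ = (V_up−V_dn)/(S_up−S_dn) = (25.3920−-15.5264)/(84.8020−43.8836) = 1.0000. V = [p*·25.3920 + (1−p*)·-15.5264]/1.38 = 16.2514. B = V − Δ·S = -43.0507.
(1,0): S=21.4600. Δ = (V_up−V_dn)/(S_up−S_dn) = (-12.3629−-27.1703)/(30.6878−15.8804) = 1.0000. V = [p*·-12.3629 + (1−p*)·-27.1703]/1.38 = -9.7362. B = V − Δ·S = -31.1962.
(1,1): S=41.4700. Δ = (V_up−V_dn)/(S_up−S_dn) = (16.2514−-12.3629)/(59.3021−30.6878) = 1.0000. V = [p*·16.2514 + (1−p*)·-12.3629]/1.38 = 10.2738. B = V − Δ·S = -31.1962.
(0,0): S=29.0000. Δ = (V_up−V_dn)/(S_up−S_dn) = (10.2738−-9.7362)/(41.4700−21.4600) = 1.0000. V = [p*·10.2738 + (1−p*)·-9.7362]/1.38 = 6.3941. B = V − Δ·S = -22.6059.
Self-financing check: at every node Δ·S+B equals the discounted successor values.

(0,0): Delta=1.0000 Bond=-22.6059
(1,0): Delta=1.0000 Bond=-31.1962
(1,1): Delta=1.0000 Bond=-31.1962
(2,0): Delta=1.0000 Bond=-43.0507
(2,1): Delta=1.0000 Bond=-43.0507
(2,2): Delta=1.0000 Bond=-43.0507
V0=6.3941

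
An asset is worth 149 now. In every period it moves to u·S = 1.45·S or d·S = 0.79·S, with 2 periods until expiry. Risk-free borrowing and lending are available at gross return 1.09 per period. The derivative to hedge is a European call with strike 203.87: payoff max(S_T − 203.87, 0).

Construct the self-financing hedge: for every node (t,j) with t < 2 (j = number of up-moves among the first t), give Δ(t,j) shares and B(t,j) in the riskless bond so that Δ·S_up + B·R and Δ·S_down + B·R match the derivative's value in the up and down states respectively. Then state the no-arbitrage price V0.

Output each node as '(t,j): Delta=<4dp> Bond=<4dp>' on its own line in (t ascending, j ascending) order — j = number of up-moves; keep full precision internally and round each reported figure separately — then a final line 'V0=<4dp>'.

(0,0): Delta=0.4639 Bond=-50.0997
(1,0): Delta=0.0000 Bond=0.0000
(1,1): Delta=0.7672 Bond=-120.1390
V0=19.0252

The replicating-portfolio and risk-neutral prices coincide; use p* = (1.09−0.79)/(1.45−0.79) = 0.4545 for the latter.
Terminal values V(2,·): V(2,0)=0.0000, V(2,1)=0.0000, V(2,2)=109.4025
(1,0): S=117.7100. Δ = (V_up−V_dn)/(S_up−S_dn) = (0.0000−0.0000)/(170.6795−92.9909) = 0.0000. V = [p*·0.0000 + (1−p*)·0.0000]/1.09 = 0.0000. B = V − Δ·S = 0.0000.
(1,1): S=216.0500. Δ = (V_up−V_dn)/(S_up−S_dn) = (109.4025−0.0000)/(313.2725−170.6795) = 0.7672. V = [p*·109.4025 + (1−p*)·0.0000]/1.09 = 45.6224. B = V − Δ·S = -120.1390.
(0,0): S=149.0000. Δ = (V_up−V_dn)/(S_up−S_dn) = (45.6224−0.0000)/(216.0500−117.7100) = 0.4639. V = [p*·45.6224 + (1−p*)·0.0000]/1.09 = 19.0252. B = V − Δ·S = -50.0997.
Each (Δ,B) replicates both successor values, so the strategy is self-financing and V0 is arbitrage-free.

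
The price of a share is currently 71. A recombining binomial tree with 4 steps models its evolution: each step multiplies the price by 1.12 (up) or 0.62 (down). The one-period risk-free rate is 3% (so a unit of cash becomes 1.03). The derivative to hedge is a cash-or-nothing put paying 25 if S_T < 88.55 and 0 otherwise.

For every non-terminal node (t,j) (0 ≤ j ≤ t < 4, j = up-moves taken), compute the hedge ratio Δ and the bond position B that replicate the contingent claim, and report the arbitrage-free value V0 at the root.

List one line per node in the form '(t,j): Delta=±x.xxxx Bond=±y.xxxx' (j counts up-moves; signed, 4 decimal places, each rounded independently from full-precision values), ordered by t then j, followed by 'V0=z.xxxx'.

No-arbitrage ⇒ martingale measure with p* = (R−d)/(u−d) = 0.8200.
Terminal payoffs: V(4,0)=25.0000, V(4,1)=25.0000, V(4,2)=25.0000, V(4,3)=25.0000, V(4,4)=0.0000
(3,0): S=16.9213. Δ = (V_up−V_dn)/(S_up−S_dn) = (25.0000−25.0000)/(18.9518−10.4912) = 0.0000. V = [p*·25.0000 + (1−p*)·25.0000]/1.03 = 24.2718. B = V − Δ·S = 24.2718.
(3,1): S=30.5675. Δ = (V_up−V_dn)/(S_up−S_dn) = (25.0000−25.0000)/(34.2356−18.9518) = 0.0000. V = [p*·25.0000 + (1−p*)·25.0000]/1.03 = 24.2718. B = V − Δ·S = 24.2718.
(3,2): S=55.2187. Δ = (V_up−V_dn)/(S_up−S_dn) = (25.0000−25.0000)/(61.8449−34.2356) = 0.0000. V = [p*·25.0000 + (1−p*)·25.0000]/1.03 = 24.2718. B = V − Δ·S = 24.2718.
(3,3): S=99.7499. Δ = (V_up−V_dn)/(S_up−S_dn) = (0.0000−25.0000)/(111.7199−61.8449) = -0.5013. V = [p*·0.0000 + (1−p*)·25.0000]/1.03 = 4.3689. B = V − Δ·S = 54.3689.
(2,0): S=27.2924. Δ = (V_up−V_dn)/(S_up−S_dn) = (24.2718−24.2718)/(30.5675−16.9213) = 0.0000. V = [p*·24.2718 + (1−p*)·24.2718]/1.03 = 23.5649. B = V − Δ·S = 23.5649.
(2,1): S=49.3024. Δ = (V_up−V_dn)/(S_up−S_dn) = (24.2718−24.2718)/(55.2187−30.5675) = 0.0000. V = [p*·24.2718 + (1−p*)·24.2718]/1.03 = 23.5649. B = V − Δ·S = 23.5649.
(2,2): S=89.0624. Δ = (V_up−V_dn)/(S_up−S_dn) = (4.3689−24.2718)/(99.7499−55.2187) = -0.4469. V = [p*·4.3689 + (1−p*)·24.2718]/1.03 = 7.7199. B = V − Δ·S = 47.5257.
(1,0): S=44.0200. Δ = (V_up−V_dn)/(S_up−S_dn) = (23.5649−23.5649)/(49.3024−27.2924) = 0.0000. V = [p*·23.5649 + (1−p*)·23.5649]/1.03 = 22.8785. B = V − Δ·S = 22.8785.
(1,1): S=79.5200. Δ = (V_up−V_dn)/(S_up−S_dn) = (7.7199−23.5649)/(89.0624−49.3024) = -0.3985. V = [p*·7.7199 + (1−p*)·23.5649]/1.03 = 10.2640. B = V − Δ·S = 41.9541.
(0,0): S=71.0000. Δ = (V_up−V_dn)/(S_up−S_dn) = (10.2640−22.8785)/(79.5200−44.0200) = -0.3553. V = [p*·10.2640 + (1−p*)·22.8785]/1.03 = 12.1696. B = V − Δ·S = 37.3986.
Root portfolio cost Δ·71+B reproduces V0=12.1696.

(0,0): Delta=-0.3553 Bond=37.3986
(1,0): Delta=0.0000 Bond=22.8785
(1,1): Delta=-0.3985 Bond=41.9541
(2,0): Delta=0.0000 Bond=23.5649
(2,1): Delta=0.0000 Bond=23.5649
(2,2): Delta=-0.4469 Bond=47.5257
(3,0): Delta=0.0000 Bond=24.2718
(3,1): Delta=0.0000 Bond=24.2718
(3,2): Delta=0.0000 Bond=24.2718
(3,3): Delta=-0.5013 Bond=54.3689
V0=12.1696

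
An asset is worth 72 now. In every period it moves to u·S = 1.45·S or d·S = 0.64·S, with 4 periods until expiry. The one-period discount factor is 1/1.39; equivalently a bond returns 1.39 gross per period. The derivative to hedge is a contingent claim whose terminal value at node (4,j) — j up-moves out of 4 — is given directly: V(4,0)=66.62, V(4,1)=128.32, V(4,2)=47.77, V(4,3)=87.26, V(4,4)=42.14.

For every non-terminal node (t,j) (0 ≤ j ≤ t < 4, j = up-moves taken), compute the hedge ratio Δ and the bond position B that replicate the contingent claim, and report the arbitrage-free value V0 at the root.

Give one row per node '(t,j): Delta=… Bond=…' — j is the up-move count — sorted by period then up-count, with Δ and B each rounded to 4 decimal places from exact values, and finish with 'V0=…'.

Under the risk-neutral measure, an up-move has probability p* = (R−d)/(u−d) = 0.9259 and values discount at R = 1.39.
Terminal payoffs: V(4,0)=66.6200, V(4,1)=128.3200, V(4,2)=47.7700, V(4,3)=87.2600, V(4,4)=42.1400
(3,0): S=18.8744. Δ = (V_up−V_dn)/(S_up−S_dn) = (128.3200−66.6200)/(27.3678−12.0796) = 4.0358. V = [p*·128.3200 + (1−p*)·66.6200]/1.39 = 89.0285. B = V − Δ·S = 12.8557.
(3,1): S=42.7622. Δ = (V_up−V_dn)/(S_up−S_dn) = (47.7700−128.3200)/(62.0052−27.3678) = -2.3255. V = [p*·47.7700 + (1−p*)·128.3200]/1.39 = 38.6595. B = V − Δ·S = 138.1039.
(3,2): S=96.8832. Δ = (V_up−V_dn)/(S_up−S_dn) = (87.2600−47.7700)/(140.4806−62.0052) = 0.5032. V = [p*·87.2600 + (1−p*)·47.7700]/1.39 = 60.6725. B = V − Δ·S = 11.9194.
(3,3): S=219.5010. Δ = (V_up−V_dn)/(S_up−S_dn) = (42.1400−87.2600)/(318.2765−140.4806) = -0.2538. V = [p*·42.1400 + (1−p*)·87.2600]/1.39 = 32.7210. B = V − Δ·S = 88.4247.
(2,0): S=29.4912. Δ = (V_up−V_dn)/(S_up−S_dn) = (38.6595−89.0285)/(42.7622−18.8744) = -2.1086. V = [p*·38.6595 + (1−p*)·89.0285]/1.39 = 30.4968. B = V − Δ·S = 92.6808.
(2,1): S=66.8160. Δ = (V_up−V_dn)/(S_up−S_dn) = (60.6725−38.6595)/(96.8832−42.7622) = 0.4067. V = [p*·60.6725 + (1−p*)·38.6595]/1.39 = 42.4762. B = V − Δ·S = 15.2996.
(2,2): S=151.3800. Δ = (V_up−V_dn)/(S_up−S_dn) = (32.7210−60.6725)/(219.5010−96.8832) = -0.2280. V = [p*·32.7210 + (1−p*)·60.6725]/1.39 = 25.0299. B = V − Δ·S = 59.5379.
(1,0): S=46.0800. Δ = (V_up−V_dn)/(S_up−S_dn) = (42.4762−30.4968)/(66.8160−29.4912) = 0.3210. V = [p*·42.4762 + (1−p*)·30.4968]/1.39 = 29.9200. B = V − Δ·S = 15.1306.
(1,1): S=104.4000. Δ = (V_up−V_dn)/(S_up−S_dn) = (25.0299−42.4762)/(151.3800−66.8160) = -0.2063. V = [p*·25.0299 + (1−p*)·42.4762]/1.39 = 18.9368. B = V − Δ·S = 40.4755.
(0,0): S=72.0000. Δ = (V_up−V_dn)/(S_up−S_dn) = (18.9368−29.9200)/(104.4000−46.0800) = -0.1883. V = [p*·18.9368 + (1−p*)·29.9200]/1.39 = 14.2089. B = V − Δ·S = 27.7684.
Each (Δ,B) replicates both successor values, so the strategy is self-financing and V0 is arbitrage-free.

(0,0): Delta=-0.1883 Bond=27.7684
(1,0): Delta=0.3210 Bond=15.1306
(1,1): Delta=-0.2063 Bond=40.4755
(2,0): Delta=-2.1086 Bond=92.6808
(2,1): Delta=0.4067 Bond=15.2996
(2,2): Delta=-0.2280 Bond=59.5379
(3,0): Delta=4.0358 Bond=12.8557
(3,1): Delta=-2.3255 Bond=138.1039
(3,2): Delta=0.5032 Bond=11.9194
(3,3): Delta=-0.2538 Bond=88.4247
V0=14.2089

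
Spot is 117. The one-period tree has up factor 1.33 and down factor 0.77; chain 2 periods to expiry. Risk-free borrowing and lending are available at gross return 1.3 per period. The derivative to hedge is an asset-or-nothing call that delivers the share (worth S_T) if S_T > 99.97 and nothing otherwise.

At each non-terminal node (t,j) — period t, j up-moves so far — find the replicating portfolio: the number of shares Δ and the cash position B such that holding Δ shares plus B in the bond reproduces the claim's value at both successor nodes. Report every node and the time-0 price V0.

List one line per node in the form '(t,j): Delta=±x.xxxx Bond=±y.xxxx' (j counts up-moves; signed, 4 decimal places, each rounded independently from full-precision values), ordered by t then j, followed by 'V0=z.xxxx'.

Under the risk-neutral measure, an up-move has probability p* = (R−d)/(u−d) = 0.9464 and values discount at R = 1.3.
Payoff layer (t=2): V(2,0)=0.0000, V(2,1)=119.8197, V(2,2)=206.9613
  t=1,j=0: stock 90.0900 → up 119.8197 (V=119.8197), down 69.3693 (V=0.0000). Price 87.2314; hedge Δ=2.3750, bond B=-126.7324.
  t=1,j=1: stock 155.6100 → up 206.9613 (V=206.9613), down 119.8197 (V=119.8197). Price 155.6100; hedge Δ=1.0000, bond B=0.0000.
  t=0,j=0: stock 117.0000 → up 155.6100 (V=155.6100), down 90.0900 (V=87.2314). Price 116.8822; hedge Δ=1.0436, bond B=-5.2225.
The time-0 hedge costs 116.8822, which is the no-arbitrage price.

(0,0): Delta=1.0436 Bond=-5.2225
(1,0): Delta=2.3750 Bond=-126.7324
(1,1): Delta=1.0000 Bond=0.0000
V0=116.8822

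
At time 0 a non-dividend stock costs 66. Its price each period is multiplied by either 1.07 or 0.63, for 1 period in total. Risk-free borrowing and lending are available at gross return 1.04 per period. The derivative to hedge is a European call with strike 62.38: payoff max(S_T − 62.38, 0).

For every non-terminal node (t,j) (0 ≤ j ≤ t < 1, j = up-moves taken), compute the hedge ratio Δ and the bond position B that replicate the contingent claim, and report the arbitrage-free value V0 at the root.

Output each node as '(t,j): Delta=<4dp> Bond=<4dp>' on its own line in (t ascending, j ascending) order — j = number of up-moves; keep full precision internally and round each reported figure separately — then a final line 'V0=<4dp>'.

(0,0): Delta=0.2837 Bond=-11.3444
V0=7.3829

The replicating-portfolio and risk-neutral prices coincide; use p* = (1.04−0.63)/(1.07−0.63) = 0.9318 for the latter.
Terminal payoffs: V(1,0)=0.0000, V(1,1)=8.2400
  t=0,j=0: stock 66.0000 → up 70.6200 (V=8.2400), down 41.5800 (V=0.0000). Price 7.3829; hedge Δ=0.2837, bond B=-11.3444.
Self-financing check: at every node Δ·S+B equals the discounted successor values.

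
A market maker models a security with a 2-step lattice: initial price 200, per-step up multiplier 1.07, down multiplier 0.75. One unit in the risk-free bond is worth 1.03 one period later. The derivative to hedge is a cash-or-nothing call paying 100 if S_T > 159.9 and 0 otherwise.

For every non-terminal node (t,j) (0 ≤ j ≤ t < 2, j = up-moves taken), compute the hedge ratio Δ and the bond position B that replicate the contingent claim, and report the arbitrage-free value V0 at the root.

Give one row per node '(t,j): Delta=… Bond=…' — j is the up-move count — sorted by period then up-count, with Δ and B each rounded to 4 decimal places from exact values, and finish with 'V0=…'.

(0,0): Delta=0.1896 Bond=54.8620
(1,0): Delta=2.0833 Bond=-227.5485
(1,1): Delta=0.0000 Bond=97.0874
V0=92.7868

The replicating-portfolio and risk-neutral prices coincide; use p* = (1.03−0.75)/(1.07−0.75) = 0.8750 for the latter.
At expiry t=2: V(2,0)=0.0000, V(2,1)=100.0000, V(2,2)=100.0000
Node (1,0) S=150.0000: V=(p*·100.0000+(1−p*)·0.0000)/1.03=84.9515; Δ=(100.0000−0.0000)/(160.5000−112.5000)=2.0833; B=V−Δ·S=-227.5485
Node (1,1) S=214.0000: V=(p*·100.0000+(1−p*)·100.0000)/1.03=97.0874; Δ=(100.0000−100.0000)/(228.9800−160.5000)=0.0000; B=V−Δ·S=97.0874
Node (0,0) S=200.0000: V=(p*·97.0874+(1−p*)·84.9515)/1.03=92.7868; Δ=(97.0874−84.9515)/(214.0000−150.0000)=0.1896; B=V−Δ·S=54.8620
Root portfolio cost Δ·200+B reproduces V0=92.7868.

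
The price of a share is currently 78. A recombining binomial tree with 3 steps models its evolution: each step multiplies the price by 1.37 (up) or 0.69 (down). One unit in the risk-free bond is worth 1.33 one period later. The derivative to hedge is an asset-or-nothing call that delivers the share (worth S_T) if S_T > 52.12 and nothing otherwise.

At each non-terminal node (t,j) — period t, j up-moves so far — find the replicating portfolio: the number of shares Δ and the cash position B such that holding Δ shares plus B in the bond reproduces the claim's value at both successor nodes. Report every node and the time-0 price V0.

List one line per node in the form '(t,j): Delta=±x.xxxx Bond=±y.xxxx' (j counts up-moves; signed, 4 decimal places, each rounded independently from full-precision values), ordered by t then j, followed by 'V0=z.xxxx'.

The replicating-portfolio and risk-neutral prices coincide; use p* = (1.33−0.69)/(1.37−0.69) = 0.9412 for the latter.
At expiry t=3: V(3,0)=0.0000, V(3,1)=0.0000, V(3,2)=101.0148, V(3,3)=200.5655
Node (2,0) S=37.1358: V=(p*·0.0000+(1−p*)·0.0000)/1.33=0.0000; Δ=(0.0000−0.0000)/(50.8760−25.6237)=0.0000; B=V−Δ·S=0.0000
Node (2,1) S=73.7334: V=(p*·101.0148+(1−p*)·0.0000)/1.33=71.4832; Δ=(101.0148−0.0000)/(101.0148−50.8760)=2.0147; B=V−Δ·S=-77.0679
Node (2,2) S=146.3982: V=(p*·200.5655+(1−p*)·101.0148)/1.33=146.3982; Δ=(200.5655−101.0148)/(200.5655−101.0148)=1.0000; B=V−Δ·S=0.0000
Node (1,0) S=53.8200: V=(p*·71.4832+(1−p*)·0.0000)/1.33=50.5852; Δ=(71.4832−0.0000)/(73.7334−37.1358)=1.9532; B=V−Δ·S=-54.5372
Node (1,1) S=106.8600: V=(p*·146.3982+(1−p*)·71.4832)/1.33=106.7605; Δ=(146.3982−71.4832)/(146.3982−73.7334)=1.0310; B=V−Δ·S=-3.4086
Node (0,0) S=78.0000: V=(p*·106.7605+(1−p*)·50.5852)/1.33=77.7865; Δ=(106.7605−50.5852)/(106.8600−53.8200)=1.0591; B=V−Δ·S=-4.8242
The time-0 hedge costs 77.7865, which is the no-arbitrage price.

(0,0): Delta=1.0591 Bond=-4.8242
(1,0): Delta=1.9532 Bond=-54.5372
(1,1): Delta=1.0310 Bond=-3.4086
(2,0): Delta=0.0000 Bond=0.0000
(2,1): Delta=2.0147 Bond=-77.0679
(2,2): Delta=1.0000 Bond=0.0000
V0=77.7865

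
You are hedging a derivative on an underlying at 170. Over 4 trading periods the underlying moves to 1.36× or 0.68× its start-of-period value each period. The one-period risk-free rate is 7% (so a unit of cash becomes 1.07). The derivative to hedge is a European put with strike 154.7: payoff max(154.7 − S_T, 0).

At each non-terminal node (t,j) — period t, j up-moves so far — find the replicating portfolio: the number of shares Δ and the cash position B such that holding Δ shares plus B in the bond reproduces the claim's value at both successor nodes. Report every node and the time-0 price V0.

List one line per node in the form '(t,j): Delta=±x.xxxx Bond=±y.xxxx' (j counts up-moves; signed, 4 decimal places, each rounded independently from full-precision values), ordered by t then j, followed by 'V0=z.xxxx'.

(0,0): Delta=-0.2082 Bond=52.0629
(1,0): Delta=-0.5026 Bond=89.7407
(1,1): Delta=-0.0987 Bond=30.4004
(2,0): Delta=-1.0000 Bond=135.1210
(2,1): Delta=-0.3177 Bond=66.9493
(2,2): Delta=-0.0173 Bond=6.9334
(3,0): Delta=-1.0000 Bond=144.5794
(3,1): Delta=-1.0000 Bond=144.5794
(3,2): Delta=-0.0640 Bond=17.3956
(3,3): Delta=0.0000 Bond=0.0000
V0=16.6675

The replicating-portfolio and risk-neutral prices coincide; use p* = (1.07−0.68)/(1.36−0.68) = 0.5735 for the latter.
Payoff layer (t=4): V(4,0)=118.3517, V(4,1)=82.0033, V(4,2)=9.3066, V(4,3)=0.0000, V(4,4)=0.0000
Node (3,0) S=53.4534: V=(p*·82.0033+(1−p*)·118.3517)/1.07=91.1260; Δ=(82.0033−118.3517)/(72.6967−36.3483)=-1.0000; B=V−Δ·S=144.5794
Node (3,1) S=106.9069: V=(p*·9.3066+(1−p*)·82.0033)/1.07=37.6726; Δ=(9.3066−82.0033)/(145.3934−72.6967)=-1.0000; B=V−Δ·S=144.5794
Node (3,2) S=213.8138: V=(p*·0.0000+(1−p*)·9.3066)/1.07=3.7094; Δ=(0.0000−9.3066)/(290.7867−145.3934)=-0.0640; B=V−Δ·S=17.3956
Node (3,3) S=427.6275: V=(p*·0.0000+(1−p*)·0.0000)/1.07=0.0000; Δ=(0.0000−0.0000)/(581.5734−290.7867)=0.0000; B=V−Δ·S=0.0000
Node (2,0) S=78.6080: V=(p*·37.6726+(1−p*)·91.1260)/1.07=56.5130; Δ=(37.6726−91.1260)/(106.9069−53.4534)=-1.0000; B=V−Δ·S=135.1210
Node (2,1) S=157.2160: V=(p*·3.7094+(1−p*)·37.6726)/1.07=17.0034; Δ=(3.7094−37.6726)/(213.8138−106.9069)=-0.3177; B=V−Δ·S=66.9493
Node (2,2) S=314.4320: V=(p*·0.0000+(1−p*)·3.7094)/1.07=1.4784; Δ=(0.0000−3.7094)/(427.6275−213.8138)=-0.0173; B=V−Δ·S=6.9334
Node (1,0) S=115.6000: V=(p*·17.0034+(1−p*)·56.5130)/1.07=31.6384; Δ=(17.0034−56.5130)/(157.2160−78.6080)=-0.5026; B=V−Δ·S=89.7407
Node (1,1) S=231.2000: V=(p*·1.4784+(1−p*)·17.0034)/1.07=7.5695; Δ=(1.4784−17.0034)/(314.4320−157.2160)=-0.0987; B=V−Δ·S=30.4004
Node (0,0) S=170.0000: V=(p*·7.5695+(1−p*)·31.6384)/1.07=16.6675; Δ=(7.5695−31.6384)/(231.2000−115.6000)=-0.2082; B=V−Δ·S=52.0629
The time-0 hedge costs 16.6675, which is the no-arbitrage price.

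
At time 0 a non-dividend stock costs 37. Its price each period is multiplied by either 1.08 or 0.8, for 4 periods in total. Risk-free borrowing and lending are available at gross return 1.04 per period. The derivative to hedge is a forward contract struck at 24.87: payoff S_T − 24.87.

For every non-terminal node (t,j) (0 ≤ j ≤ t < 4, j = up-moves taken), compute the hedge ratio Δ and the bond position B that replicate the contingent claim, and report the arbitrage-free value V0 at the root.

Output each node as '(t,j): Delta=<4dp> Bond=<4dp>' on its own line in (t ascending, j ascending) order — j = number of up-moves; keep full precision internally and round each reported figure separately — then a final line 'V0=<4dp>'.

(0,0): Delta=1.0000 Bond=-21.2590
(1,0): Delta=1.0000 Bond=-22.1093
(1,1): Delta=1.0000 Bond=-22.1093
(2,0): Delta=1.0000 Bond=-22.9937
(2,1): Delta=1.0000 Bond=-22.9937
(2,2): Delta=1.0000 Bond=-22.9937
(3,0): Delta=1.0000 Bond=-23.9135
(3,1): Delta=1.0000 Bond=-23.9135
(3,2): Delta=1.0000 Bond=-23.9135
(3,3): Delta=1.0000 Bond=-23.9135
V0=15.7410

The replicating-portfolio and risk-neutral prices coincide; use p* = (1.04−0.8)/(1.08−0.8) = 0.8571 for the latter.
Payoff layer (t=4): V(4,0)=-9.7148, V(4,1)=-4.4105, V(4,2)=2.7504, V(4,3)=12.4175, V(4,4)=25.4681
(3,0): S=18.9440. Δ = (V_up−V_dn)/(S_up−S_dn) = (-4.4105−-9.7148)/(20.4595−15.1552) = 1.0000. V = [p*·-4.4105 + (1−p*)·-9.7148]/1.04 = -4.9695. B = V − Δ·S = -23.9135.
(3,1): S=25.5744. Δ = (V_up−V_dn)/(S_up−S_dn) = (2.7504−-4.4105)/(27.6204−20.4595) = 1.0000. V = [p*·2.7504 + (1−p*)·-4.4105]/1.04 = 1.6609. B = V − Δ·S = -23.9135.
(3,2): S=34.5254. Δ = (V_up−V_dn)/(S_up−S_dn) = (12.4175−2.7504)/(37.2875−27.6204) = 1.0000. V = [p*·12.4175 + (1−p*)·2.7504]/1.04 = 10.6120. B = V − Δ·S = -23.9135.
(3,3): S=46.6093. Δ = (V_up−V_dn)/(S_up−S_dn) = (25.4681−12.4175)/(50.3381−37.2875) = 1.0000. V = [p*·25.4681 + (1−p*)·12.4175]/1.04 = 22.6959. B = V − Δ·S = -23.9135.
(2,0): S=23.6800. Δ = (V_up−V_dn)/(S_up−S_dn) = (1.6609−-4.9695)/(25.5744−18.9440) = 1.0000. V = [p*·1.6609 + (1−p*)·-4.9695]/1.04 = 0.6863. B = V − Δ·S = -22.9937.
(2,1): S=31.9680. Δ = (V_up−V_dn)/(S_up−S_dn) = (10.6120−1.6609)/(34.5254−25.5744) = 1.0000. V = [p*·10.6120 + (1−p*)·1.6609]/1.04 = 8.9743. B = V − Δ·S = -22.9937.
(2,2): S=43.1568. Δ = (V_up−V_dn)/(S_up−S_dn) = (22.6959−10.6120)/(46.6093−34.5254) = 1.0000. V = [p*·22.6959 + (1−p*)·10.6120]/1.04 = 20.1631. B = V − Δ·S = -22.9937.
(1,0): S=29.6000. Δ = (V_up−V_dn)/(S_up−S_dn) = (8.9743−0.6863)/(31.9680−23.6800) = 1.0000. V = [p*·8.9743 + (1−p*)·0.6863]/1.04 = 7.4907. B = V − Δ·S = -22.1093.
(1,1): S=39.9600. Δ = (V_up−V_dn)/(S_up−S_dn) = (20.1631−8.9743)/(43.1568−31.9680) = 1.0000. V = [p*·20.1631 + (1−p*)·8.9743]/1.04 = 17.8507. B = V − Δ·S = -22.1093.
(0,0): S=37.0000. Δ = (V_up−V_dn)/(S_up−S_dn) = (17.8507−7.4907)/(39.9600−29.6000) = 1.0000. V = [p*·17.8507 + (1−p*)·7.4907]/1.04 = 15.7410. B = V − Δ·S = -21.2590.
Check: Δ(0,0)·S0 + B(0,0) = 15.7410 = V0.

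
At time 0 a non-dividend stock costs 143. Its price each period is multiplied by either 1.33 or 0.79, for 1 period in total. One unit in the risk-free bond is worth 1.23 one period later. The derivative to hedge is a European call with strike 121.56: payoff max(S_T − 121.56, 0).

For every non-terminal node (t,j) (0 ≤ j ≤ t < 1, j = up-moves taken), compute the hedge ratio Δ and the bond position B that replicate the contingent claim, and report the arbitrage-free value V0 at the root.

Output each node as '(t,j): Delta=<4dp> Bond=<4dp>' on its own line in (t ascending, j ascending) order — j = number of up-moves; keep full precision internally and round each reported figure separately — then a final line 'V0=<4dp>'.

(0,0): Delta=0.8888 Bond=-81.6286
V0=45.4640

Risk-neutral probability p* = (R−d)/(u−d) = (1.23−0.79)/(1.33−0.79) = 0.8148.
Payoff layer (t=1): V(1,0)=0.0000, V(1,1)=68.6300
  t=0,j=0: stock 143.0000 → up 190.1900 (V=68.6300), down 112.9700 (V=0.0000). Price 45.4640; hedge Δ=0.8888, bond B=-81.6286.
Check: Δ(0,0)·S0 + B(0,0) = 45.4640 = V0.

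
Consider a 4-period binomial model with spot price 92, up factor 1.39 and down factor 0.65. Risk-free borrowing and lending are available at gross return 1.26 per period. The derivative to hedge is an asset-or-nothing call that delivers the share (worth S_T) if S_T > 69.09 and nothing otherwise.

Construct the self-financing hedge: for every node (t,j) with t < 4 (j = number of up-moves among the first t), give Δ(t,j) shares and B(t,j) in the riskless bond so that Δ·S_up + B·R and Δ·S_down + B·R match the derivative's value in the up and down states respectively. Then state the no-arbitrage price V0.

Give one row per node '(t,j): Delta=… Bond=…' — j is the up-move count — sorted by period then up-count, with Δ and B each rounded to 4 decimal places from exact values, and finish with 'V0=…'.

(0,0): Delta=1.0189 Bond=-1.9975
(1,0): Delta=1.1366 Bond=-9.5511
(1,1): Delta=1.0072 Bond=-1.0177
(2,0): Delta=1.7081 Bond=-34.2518
(2,1): Delta=1.0796 Bond=-7.2996
(2,2): Delta=1.0000 Bond=0.0000
(3,0): Delta=0.0000 Bond=0.0000
(3,1): Delta=1.8784 Bond=-52.3546
(3,2): Delta=1.0000 Bond=0.0000
(3,3): Delta=1.0000 Bond=0.0000
V0=91.7447

No-arbitrage ⇒ martingale measure with p* = (R−d)/(u−d) = 0.8243.
Terminal values V(4,·): V(4,0)=0.0000, V(4,1)=0.0000, V(4,2)=75.1007, V(4,3)=160.6000, V(4,4)=343.4370
  t=3,j=0: stock 25.2655 → up 35.1190 (V=0.0000), down 16.4226 (V=0.0000). Price 0.0000; hedge Δ=0.0000, bond B=0.0000.
  t=3,j=1: stock 54.0293 → up 75.1007 (V=75.1007), down 35.1190 (V=0.0000). Price 49.1328; hedge Δ=1.8784, bond B=-52.3546.
  t=3,j=2: stock 115.5396 → up 160.6000 (V=160.6000), down 75.1007 (V=75.1007). Price 115.5396; hedge Δ=1.0000, bond B=0.0000.
  t=3,j=3: stock 247.0769 → up 343.4370 (V=343.4370), down 160.6000 (V=160.6000). Price 247.0769; hedge Δ=1.0000, bond B=0.0000.
  t=2,j=0: stock 38.8700 → up 54.0293 (V=49.1328), down 25.2655 (V=0.0000). Price 32.1440; hedge Δ=1.7081, bond B=-34.2518.
  t=2,j=1: stock 83.1220 → up 115.5396 (V=115.5396), down 54.0293 (V=49.1328). Price 82.4393; hedge Δ=1.0796, bond B=-7.2996.
  t=2,j=2: stock 177.7532 → up 247.0769 (V=247.0769), down 115.5396 (V=115.5396). Price 177.7532; hedge Δ=1.0000, bond B=0.0000.
  t=1,j=0: stock 59.8000 → up 83.1220 (V=82.4393), down 38.8700 (V=32.1440). Price 58.4156; hedge Δ=1.1366, bond B=-9.5511.
  t=1,j=1: stock 127.8800 → up 177.7532 (V=177.7532), down 83.1220 (V=82.4393). Price 127.7848; hedge Δ=1.0072, bond B=-1.0177.
  t=0,j=0: stock 92.0000 → up 127.8800 (V=127.7848), down 59.8000 (V=58.4156). Price 91.7447; hedge Δ=1.0189, bond B=-1.9975.
Each (Δ,B) replicates both successor values, so the strategy is self-financing and V0 is arbitrage-free.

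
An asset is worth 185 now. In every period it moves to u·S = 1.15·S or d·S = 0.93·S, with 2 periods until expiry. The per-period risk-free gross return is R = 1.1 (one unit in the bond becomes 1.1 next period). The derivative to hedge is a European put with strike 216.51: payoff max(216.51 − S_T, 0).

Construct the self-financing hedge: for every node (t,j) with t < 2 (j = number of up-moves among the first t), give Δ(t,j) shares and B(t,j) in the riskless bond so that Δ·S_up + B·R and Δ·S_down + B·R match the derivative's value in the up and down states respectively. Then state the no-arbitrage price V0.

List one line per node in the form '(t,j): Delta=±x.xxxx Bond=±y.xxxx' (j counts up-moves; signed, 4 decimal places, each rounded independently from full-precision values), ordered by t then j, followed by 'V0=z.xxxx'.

(0,0): Delta=-0.5141 Bond=102.9331
(1,0): Delta=-1.0000 Bond=196.8273
(1,1): Delta=-0.3985 Bond=88.6379
V0=7.8265

Risk-neutral probability p* = (R−d)/(u−d) = (1.1−0.93)/(1.15−0.93) = 0.7727.
Payoff layer (t=2): V(2,0)=56.5035, V(2,1)=18.6525, V(2,2)=0.0000
(1,0): S=172.0500. Δ = (V_up−V_dn)/(S_up−S_dn) = (18.6525−56.5035)/(197.8575−160.0065) = -1.0000. V = [p*·18.6525 + (1−p*)·56.5035]/1.1 = 24.7773. B = V − Δ·S = 196.8273.
(1,1): S=212.7500. Δ = (V_up−V_dn)/(S_up−S_dn) = (0.0000−18.6525)/(244.6625−197.8575) = -0.3985. V = [p*·0.0000 + (1−p*)·18.6525]/1.1 = 3.8538. B = V − Δ·S = 88.6379.
(0,0): S=185.0000. Δ = (V_up−V_dn)/(S_up−S_dn) = (3.8538−24.7773)/(212.7500−172.0500) = -0.5141. V = [p*·3.8538 + (1−p*)·24.7773]/1.1 = 7.8265. B = V − Δ·S = 102.9331.
Each (Δ,B) replicates both successor values, so the strategy is self-financing and V0 is arbitrage-free.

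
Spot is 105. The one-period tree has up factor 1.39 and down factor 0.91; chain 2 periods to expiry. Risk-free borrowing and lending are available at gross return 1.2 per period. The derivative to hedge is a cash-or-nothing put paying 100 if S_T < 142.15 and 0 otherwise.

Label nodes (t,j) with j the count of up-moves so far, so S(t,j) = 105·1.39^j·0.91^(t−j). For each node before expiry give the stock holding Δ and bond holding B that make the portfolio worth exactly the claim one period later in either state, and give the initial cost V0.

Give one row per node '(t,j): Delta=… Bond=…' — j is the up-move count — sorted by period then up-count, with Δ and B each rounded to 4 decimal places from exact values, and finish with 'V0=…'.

(0,0): Delta=-0.9990 Bond=148.9861
(1,0): Delta=0.0000 Bond=83.3333
(1,1): Delta=-1.4274 Bond=241.3194
V0=44.0960

No-arbitrage ⇒ martingale measure with p* = (R−d)/(u−d) = 0.6042.
Terminal values V(2,·): V(2,0)=100.0000, V(2,1)=100.0000, V(2,2)=0.0000
(1,0): S=95.5500. Δ = (V_up−V_dn)/(S_up−S_dn) = (100.0000−100.0000)/(132.8145−86.9505) = 0.0000. V = [p*·100.0000 + (1−p*)·100.0000]/1.2 = 83.3333. B = V − Δ·S = 83.3333.
(1,1): S=145.9500. Δ = (V_up−V_dn)/(S_up−S_dn) = (0.0000−100.0000)/(202.8705−132.8145) = -1.4274. V = [p*·0.0000 + (1−p*)·100.0000]/1.2 = 32.9861. B = V − Δ·S = 241.3194.
(0,0): S=105.0000. Δ = (V_up−V_dn)/(S_up−S_dn) = (32.9861−83.3333)/(145.9500−95.5500) = -0.9990. V = [p*·32.9861 + (1−p*)·83.3333]/1.2 = 44.0960. B = V − Δ·S = 148.9861.
Root portfolio cost Δ·105+B reproduces V0=44.0960.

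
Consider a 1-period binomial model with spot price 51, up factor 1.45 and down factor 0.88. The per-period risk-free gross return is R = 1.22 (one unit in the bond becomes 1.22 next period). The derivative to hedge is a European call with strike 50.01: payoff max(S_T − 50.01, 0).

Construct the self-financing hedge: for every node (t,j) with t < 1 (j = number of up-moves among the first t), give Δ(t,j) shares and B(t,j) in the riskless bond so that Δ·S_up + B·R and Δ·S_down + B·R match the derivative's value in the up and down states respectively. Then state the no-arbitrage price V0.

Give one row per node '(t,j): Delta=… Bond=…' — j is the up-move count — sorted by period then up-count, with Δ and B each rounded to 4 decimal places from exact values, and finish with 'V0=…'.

(0,0): Delta=0.8235 Bond=-30.2951
V0=11.7049

Risk-neutral probability p* = (R−d)/(u−d) = (1.22−0.88)/(1.45−0.88) = 0.5965.
At expiry t=1: V(1,0)=0.0000, V(1,1)=23.9400
(0,0): S=51.0000. Δ = (V_up−V_dn)/(S_up−S_dn) = (23.9400−0.0000)/(73.9500−44.8800) = 0.8235. V = [p*·23.9400 + (1−p*)·0.0000]/1.22 = 11.7049. B = V − Δ·S = -30.2951.
Check: Δ(0,0)·S0 + B(0,0) = 11.7049 = V0.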